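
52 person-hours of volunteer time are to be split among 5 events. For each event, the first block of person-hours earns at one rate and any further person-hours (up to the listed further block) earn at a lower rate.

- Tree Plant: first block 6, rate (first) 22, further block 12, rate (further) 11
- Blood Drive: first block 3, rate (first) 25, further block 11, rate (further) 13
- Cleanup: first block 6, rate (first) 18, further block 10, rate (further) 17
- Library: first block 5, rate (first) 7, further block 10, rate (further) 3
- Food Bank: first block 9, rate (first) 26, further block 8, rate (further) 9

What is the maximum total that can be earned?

939

Rank every tier by rate: Food Bank/first 26 > Blood Drive/first 25 > Tree Plant/first 22 > Cleanup/first 18 > Cleanup/second 17 > Blood Drive/second 13 > Tree Plant/second 11 > Food Bank/second 9 > Library/first 7 > Library/second 3.
Food Bank/first (26): +9 → 43 left.
Blood Drive/first (25): +3 → 40 left.
Tree Plant first at 22: fill all 6 → 34 left.
Cleanup first at 18: fill all 6 → 28 left.
Cleanup second at 17: fill all 10 → 18 left.
Blood Drive second at 13: fill all 11 → 7 left.
7 remain; put them into Tree Plant second at 11.
Total = 26×9 + 25×3 + 22×6 + 18×6 + 17×10 + 13×11 + 11×7 = 939.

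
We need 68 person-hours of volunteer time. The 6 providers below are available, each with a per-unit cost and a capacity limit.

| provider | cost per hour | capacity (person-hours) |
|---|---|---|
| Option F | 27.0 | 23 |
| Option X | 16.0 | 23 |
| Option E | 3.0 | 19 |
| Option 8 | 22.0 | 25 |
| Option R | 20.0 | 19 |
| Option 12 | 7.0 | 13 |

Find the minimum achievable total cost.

Use providers in increasing cost order.
Option E (3.0): use full 19 — 49 person-hours to go.
Take 13 from Option 12 at 7.0 — need 36 more.
Take 23 from Option X at 16.0 — need 13 more.
Take 13 from Option R at 20.0 to finish.
Option 8, Option F: unused.
Cost = 19×3.0 + 13×7.0 + 23×16.0 + 13×20.0 = 776.

776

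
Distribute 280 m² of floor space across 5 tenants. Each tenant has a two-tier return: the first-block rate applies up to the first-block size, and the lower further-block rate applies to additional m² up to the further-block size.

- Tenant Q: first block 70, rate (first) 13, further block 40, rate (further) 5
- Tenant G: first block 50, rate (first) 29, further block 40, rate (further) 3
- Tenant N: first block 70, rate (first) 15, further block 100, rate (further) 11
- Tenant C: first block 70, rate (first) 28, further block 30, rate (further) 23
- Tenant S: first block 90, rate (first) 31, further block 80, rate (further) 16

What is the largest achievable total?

7530

Treat each block as its own option and order by rate: Tenant S/T1 31 > Tenant G/T1 29 > Tenant C/T1 28 > Tenant C/T2 23 > Tenant S/T2 16 > Tenant N/T1 15 > Tenant Q/T1 13 > Tenant N/T2 11 > Tenant Q/T2 5 > Tenant G/T2 3.
Tenant S T1 at 31: fill all 90 — 190 left.
Tenant G T1 at 29: fill all 50 — 140 left.
Tenant C T1 at 28: fill all 70 — 70 left.
Tenant C T2 at 23: fill all 30 — 40 left.
Tenant S/T2: +40 of 80 at 16; pool empty.
Total = 31×90 + 29×50 + 28×70 + 23×30 + 16×40 = 7530.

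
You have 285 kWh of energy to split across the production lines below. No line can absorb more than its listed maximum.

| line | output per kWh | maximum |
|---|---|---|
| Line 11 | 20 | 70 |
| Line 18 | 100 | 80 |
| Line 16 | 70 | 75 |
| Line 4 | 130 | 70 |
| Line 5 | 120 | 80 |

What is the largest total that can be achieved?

30550

Order the production lines by output per kWh: Line 4 130 > Line 5 120 > Line 18 100 > Line 16 70 > Line 11 20.
Give Line 4 70 to hit its cap of 70 — 215 left.
Line 5 takes 80 to reach its cap of 80 — 135 left.
Line 18 takes 80 to reach its cap of 80 — 55 left.
Line 16: +55 (room for 75) → 55. Pool exhausted.
Total = 100×80 + 70×55 + 130×70 + 120×80 = 30550.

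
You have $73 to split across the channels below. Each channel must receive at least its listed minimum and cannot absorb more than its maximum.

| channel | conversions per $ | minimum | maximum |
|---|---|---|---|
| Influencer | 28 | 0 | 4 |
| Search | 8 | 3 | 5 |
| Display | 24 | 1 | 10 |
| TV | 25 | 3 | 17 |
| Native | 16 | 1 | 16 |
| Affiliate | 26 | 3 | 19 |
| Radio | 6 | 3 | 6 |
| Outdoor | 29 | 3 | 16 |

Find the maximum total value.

1793

Meeting every minimum uses 0+3+1+3+1+3+3+3 = 17 $, leaving 56.
Highest conversions per $ first: Outdoor 29 > Influencer 28 > Affiliate 26 > TV 25 > Display 24 > Native 16 > Search 8 > Radio 6.
Outdoor: +13 to 16 (cap) — 43 left.
Influencer takes 4 more to reach its cap of 4 — 39 left.
Affiliate: +16 to 19 (cap) — 23 left.
TV: +14 to 17 (cap) — 9 left.
Give Display 9 more to hit its cap of 10 — 0 left.
Total = 28×4 + 8×3 + 24×10 + 25×17 + 16×1 + 26×19 + 6×3 + 29×16 = 1793.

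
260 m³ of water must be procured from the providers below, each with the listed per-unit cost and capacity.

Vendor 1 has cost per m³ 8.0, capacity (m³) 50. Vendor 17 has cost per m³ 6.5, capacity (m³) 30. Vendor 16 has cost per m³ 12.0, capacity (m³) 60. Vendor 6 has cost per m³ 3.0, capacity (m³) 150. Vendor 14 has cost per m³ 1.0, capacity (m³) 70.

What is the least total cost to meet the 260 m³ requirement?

Use providers in increasing cost order.
Vendor 14 at 1.0: take all 70 m³ → 190 still needed.
Take 150 from Vendor 6 at 3.0 → need 40 more.
Vendor 17 at 6.5: take all 30 m³ → 10 still needed.
Vendor 1 (8.0): take the remaining 10 → done.
Vendor 16: unused.
Cost = 70×1.0 + 150×3.0 + 30×6.5 + 10×8.0 = 795.

795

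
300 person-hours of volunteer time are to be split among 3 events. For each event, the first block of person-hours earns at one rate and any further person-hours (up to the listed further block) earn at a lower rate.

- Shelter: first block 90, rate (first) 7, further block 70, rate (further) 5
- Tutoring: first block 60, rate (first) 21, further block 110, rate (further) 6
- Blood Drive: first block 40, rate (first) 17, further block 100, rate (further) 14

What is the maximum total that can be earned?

4030

Treat each block as its own option and order by rate: Tutoring/first 21 > Blood Drive/first 17 > Blood Drive/second 14 > Shelter/first 7 > Tutoring/second 6 > Shelter/second 5.
Fill Tutoring first block (60 at 21) → 240 left.
Blood Drive first at 17: fill all 40 → 200 left.
Fill Blood Drive second block (100 at 14) → 100 left.
Shelter first at 7: fill all 90 → 10 left.
Tutoring/second: +10 of 110 at 6; pool empty.
Total = 21×60 + 17×40 + 14×100 + 7×90 + 6×10 = 4030.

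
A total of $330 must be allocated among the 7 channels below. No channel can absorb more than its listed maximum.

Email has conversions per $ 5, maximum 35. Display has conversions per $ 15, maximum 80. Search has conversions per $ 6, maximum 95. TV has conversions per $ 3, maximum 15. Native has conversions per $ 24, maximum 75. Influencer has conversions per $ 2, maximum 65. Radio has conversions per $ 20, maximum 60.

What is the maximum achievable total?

Order the channels by conversions per $: Native 24 > Radio 20 > Display 15 > Search 6 > Email 5 > TV 3 > Influencer 2.
Native takes 75 to reach its cap of 75 → 255 left.
Give Radio 60 to hit its cap of 60 → 195 left.
Display: +80 to 80 (cap) → 115 left.
Search: +95 to 95 (cap) → 20 left.
Email: +20 (room for 35) → 20. Pool exhausted.
Total = 5×20 + 15×80 + 6×95 + 24×75 + 20×60 = 4870.

4870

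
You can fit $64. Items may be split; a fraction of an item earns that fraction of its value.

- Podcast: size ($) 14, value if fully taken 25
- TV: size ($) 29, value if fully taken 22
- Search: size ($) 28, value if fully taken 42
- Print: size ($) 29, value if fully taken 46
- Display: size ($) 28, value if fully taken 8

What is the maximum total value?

102.5

Best value per unit of size first: Podcast 25/14≈1.79, Print 46/29≈1.59, Search 42/28≈1.5, TV 22/29≈0.759, Display 8/28≈0.286.
Podcast: take in full, 14 $ for value 25 ; 50 left.
All 29 $ of Print fit (value 46) ; 21 remain.
Fill the last 21 $ with part of Search: 21/28 of it earns 31.5.
Total value = 102.5.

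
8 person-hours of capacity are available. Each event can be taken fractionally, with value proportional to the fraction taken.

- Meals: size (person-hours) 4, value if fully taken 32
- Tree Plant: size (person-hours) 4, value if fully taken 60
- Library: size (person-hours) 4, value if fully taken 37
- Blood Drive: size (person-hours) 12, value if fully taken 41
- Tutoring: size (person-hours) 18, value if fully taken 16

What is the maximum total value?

Rank by value-to-size ratio: Tree Plant 60/4≈15, Library 37/4≈9.25, Meals 32/4≈8, Blood Drive 41/12≈3.42, Tutoring 16/18≈0.889.
Take all of Tree Plant (4 person-hours, value 60) → 4 person-hours left.
All 4 person-hours of Library fit (value 37) → 0 remain.
Total value = 97.

97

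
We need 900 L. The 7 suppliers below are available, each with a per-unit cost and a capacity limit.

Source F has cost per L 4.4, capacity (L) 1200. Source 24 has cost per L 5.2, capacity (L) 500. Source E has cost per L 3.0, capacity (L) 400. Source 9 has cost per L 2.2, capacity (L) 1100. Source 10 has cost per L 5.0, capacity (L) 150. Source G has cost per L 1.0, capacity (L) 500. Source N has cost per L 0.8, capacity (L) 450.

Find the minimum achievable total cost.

Use suppliers in increasing cost order.
Take 450 from Source N at 0.8 → need 450 more.
Source G (1.0): take the remaining 450 → done.
Source 9, Source E, Source F, Source 10, Source 24: unused.
Cost = 450×0.8 + 450×1.0 = 810.

810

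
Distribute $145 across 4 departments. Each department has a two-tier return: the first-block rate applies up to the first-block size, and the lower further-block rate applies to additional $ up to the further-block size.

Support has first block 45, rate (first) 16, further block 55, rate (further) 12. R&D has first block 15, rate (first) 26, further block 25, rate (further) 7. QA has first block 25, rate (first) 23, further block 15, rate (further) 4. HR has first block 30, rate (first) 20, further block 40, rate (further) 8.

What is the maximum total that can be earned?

2645

Treat each block as its own option and order by rate: R&D/tier1 26 > QA/tier1 23 > HR/tier1 20 > Support/tier1 16 > Support/tier2 12 > HR/tier2 8 > R&D/tier2 7 > QA/tier2 4.
Fill R&D tier1 block (15 at 26) — 130 left.
QA/tier1 (23): +25 — 105 left.
HR/tier1 (20): +30 — 75 left.
Fill Support tier1 block (45 at 16) — 30 left.
Support tier2 at 12: only 30 left, fill 30.
Total = 26×15 + 23×25 + 20×30 + 16×45 + 12×30 = 2645.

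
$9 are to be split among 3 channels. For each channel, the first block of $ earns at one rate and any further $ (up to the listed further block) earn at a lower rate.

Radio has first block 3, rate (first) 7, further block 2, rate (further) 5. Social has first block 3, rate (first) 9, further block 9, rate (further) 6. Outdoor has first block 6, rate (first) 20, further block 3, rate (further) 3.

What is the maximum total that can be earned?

147

Treat each block as its own option and order by rate: Outdoor/tier1 20 > Social/tier1 9 > Radio/tier1 7 > Social/tier2 6 > Radio/tier2 5 > Outdoor/tier2 3.
Outdoor/tier1 (20): +6 → 3 left.
Social tier1 at 9: fill all 3 → 0 left.
Total = 20×6 + 9×3 = 147.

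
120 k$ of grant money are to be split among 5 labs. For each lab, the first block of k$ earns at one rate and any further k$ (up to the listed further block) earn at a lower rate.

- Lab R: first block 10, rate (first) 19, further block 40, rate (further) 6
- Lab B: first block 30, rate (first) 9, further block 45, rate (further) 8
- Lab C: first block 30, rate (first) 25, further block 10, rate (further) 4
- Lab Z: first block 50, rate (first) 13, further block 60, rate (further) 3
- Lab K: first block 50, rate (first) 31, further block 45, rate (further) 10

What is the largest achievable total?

Order all 10 blocks by rate: Lab K/T1 31 > Lab C/T1 25 > Lab R/T1 19 > Lab Z/T1 13 > Lab K/T2 10 > Lab B/T1 9 > Lab B/T2 8 > Lab R/T2 6 > Lab C/T2 4 > Lab Z/T2 3.
Lab K T1 at 31: fill all 50 — 70 left.
Lab C/T1 (25): +30 — 40 left.
Lab R T1 at 19: fill all 10 — 30 left.
Lab Z/T1: +30 of 50 at 13; pool empty.
Total = 31×50 + 25×30 + 19×10 + 13×30 = 2880.

2880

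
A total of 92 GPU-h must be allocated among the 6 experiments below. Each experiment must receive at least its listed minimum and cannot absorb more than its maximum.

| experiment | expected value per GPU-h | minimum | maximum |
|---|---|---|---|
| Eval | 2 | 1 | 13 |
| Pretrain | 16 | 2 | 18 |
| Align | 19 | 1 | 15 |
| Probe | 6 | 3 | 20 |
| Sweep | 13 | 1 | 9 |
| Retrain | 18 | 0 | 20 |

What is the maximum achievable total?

Meeting every minimum uses 1+2+1+3+1+0 = 8 GPU-h, leaving 84.
Order the experiments by expected value per GPU-h: Align 19 > Retrain 18 > Pretrain 16 > Sweep 13 > Probe 6 > Eval 2.
Give Align 14 more to hit its cap of 15 ; 70 left.
Give Retrain 20 more to hit its cap of 20 ; 50 left.
Pretrain takes 16 more to reach its cap of 18 ; 34 left.
Give Sweep 8 more to hit its cap of 9 ; 26 left.
Give Probe 17 more to hit its cap of 20 ; 9 left.
Eval: +9 (room for 12) → 10. Pool exhausted.
Total = 2×10 + 16×18 + 19×15 + 6×20 + 13×9 + 18×20 = 1190.

1190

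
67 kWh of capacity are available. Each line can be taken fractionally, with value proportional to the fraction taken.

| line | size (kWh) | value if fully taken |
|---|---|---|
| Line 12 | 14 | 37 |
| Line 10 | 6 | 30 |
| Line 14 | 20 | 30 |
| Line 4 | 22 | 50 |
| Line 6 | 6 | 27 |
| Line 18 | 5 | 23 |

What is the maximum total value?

Best value per unit of size first: Line 10 30/6≈5, Line 18 23/5≈4.6, Line 6 27/6≈4.5, Line 12 37/14≈2.64, Line 4 50/22≈2.27, Line 14 30/20≈1.5.
All 6 kWh of Line 10 fit (value 30) — 61 remain.
Take all of Line 18 (5 kWh, value 23) — 56 kWh left.
All 6 kWh of Line 6 fit (value 27) — 50 remain.
Line 12: take in full, 14 kWh for value 37 — 36 left.
Line 4: take in full, 22 kWh for value 50 — 14 left.
14 kWh left: a 14/20 share of Line 14 gives 30×14/20 = 21.
Total value = 188.

188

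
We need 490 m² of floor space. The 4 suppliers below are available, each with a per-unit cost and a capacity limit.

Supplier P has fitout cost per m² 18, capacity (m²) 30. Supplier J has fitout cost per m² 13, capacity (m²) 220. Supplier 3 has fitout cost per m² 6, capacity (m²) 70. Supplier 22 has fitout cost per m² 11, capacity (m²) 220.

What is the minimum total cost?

Fill from the cheapest supplier first.
Supplier 3 at 6: take all 70 m² → 420 still needed.
Supplier 22 at 11: take all 220 m² → 200 still needed.
Take 200 from Supplier J at 13 to finish.
Supplier P: unused.
Cost = 70×6 + 220×11 + 200×13 = 5440.

5440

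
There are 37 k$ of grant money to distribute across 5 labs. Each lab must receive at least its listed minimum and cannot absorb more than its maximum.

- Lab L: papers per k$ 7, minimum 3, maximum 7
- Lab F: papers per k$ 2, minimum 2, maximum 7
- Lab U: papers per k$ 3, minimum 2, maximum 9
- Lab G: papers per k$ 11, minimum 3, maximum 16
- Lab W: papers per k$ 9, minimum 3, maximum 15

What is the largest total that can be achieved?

333

Meeting every minimum uses 3+2+2+3+3 = 13 k$, leaving 24.
Order the labs by papers per k$: Lab G 11 > Lab W 9 > Lab L 7 > Lab U 3 > Lab F 2.
Give Lab G 13 more to hit its cap of 16 — 11 left.
Only 11 left; Lab W takes them to reach 14.
Total = 7×3 + 2×2 + 3×2 + 11×16 + 9×14 = 333.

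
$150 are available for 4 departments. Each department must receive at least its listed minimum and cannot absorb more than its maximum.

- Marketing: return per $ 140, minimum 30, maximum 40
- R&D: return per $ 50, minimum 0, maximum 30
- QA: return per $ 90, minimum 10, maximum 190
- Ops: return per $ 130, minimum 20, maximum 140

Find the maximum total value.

19500

Meeting every minimum uses 30+0+10+20 = 60 $, leaving 90.
Rank by return per $: Marketing 140 > Ops 130 > QA 90 > R&D 50.
Marketing takes 10 more to reach its cap of 40 → 80 left.
Ops has room for 120 more but only 80 remain, so it gets 100.
Total = 140×40 + 90×10 + 130×100 = 19500.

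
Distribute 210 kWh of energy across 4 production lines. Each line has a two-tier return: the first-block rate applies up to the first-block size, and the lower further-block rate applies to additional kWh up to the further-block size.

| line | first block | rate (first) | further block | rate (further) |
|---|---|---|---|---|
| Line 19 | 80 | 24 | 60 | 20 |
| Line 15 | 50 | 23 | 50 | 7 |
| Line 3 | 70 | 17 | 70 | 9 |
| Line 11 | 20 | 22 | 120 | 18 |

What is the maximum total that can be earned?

Order all 8 blocks by rate: Line 19/first 24 > Line 15/first 23 > Line 11/first 22 > Line 19/second 20 > Line 11/second 18 > Line 3/first 17 > Line 3/second 9 > Line 15/second 7.
Fill Line 19 first block (80 at 24) → 130 left.
Line 15/first (23): +50 → 80 left.
Line 11/first (22): +20 → 60 left.
Fill Line 19 second block (60 at 20) → 0 left.
Total = 24×80 + 23×50 + 22×20 + 20×60 = 4710.

4710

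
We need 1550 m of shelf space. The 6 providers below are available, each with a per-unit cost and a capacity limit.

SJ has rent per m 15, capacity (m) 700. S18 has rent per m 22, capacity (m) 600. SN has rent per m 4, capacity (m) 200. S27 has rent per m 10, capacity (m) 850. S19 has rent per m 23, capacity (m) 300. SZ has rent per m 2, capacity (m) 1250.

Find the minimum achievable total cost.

Cheapest first:
SZ (2): use full 1250 ; 300 m to go.
Take 200 from SN at 4 ; need 100 more.
S27 at 10: take 100 of its 850 ; requirement met.
SJ, S18, S19: unused.
Cost = 1250×2 + 200×4 + 100×10 = 4300.

4300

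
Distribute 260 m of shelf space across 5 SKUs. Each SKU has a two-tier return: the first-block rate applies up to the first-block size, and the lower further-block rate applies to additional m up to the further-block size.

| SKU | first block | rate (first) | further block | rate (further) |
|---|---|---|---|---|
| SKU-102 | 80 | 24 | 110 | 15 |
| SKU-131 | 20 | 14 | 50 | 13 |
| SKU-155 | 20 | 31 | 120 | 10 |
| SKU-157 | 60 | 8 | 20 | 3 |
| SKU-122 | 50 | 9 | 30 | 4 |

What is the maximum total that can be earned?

Order all 10 blocks by rate: SKU-155/tier1 31 > SKU-102/tier1 24 > SKU-102/tier2 15 > SKU-131/tier1 14 > SKU-131/tier2 13 > SKU-155/tier2 10 > SKU-122/tier1 9 > SKU-157/tier1 8 > SKU-122/tier2 4 > SKU-157/tier2 3.
SKU-155/tier1 (31): +20 → 240 left.
SKU-102 tier1 at 24: fill all 80 → 160 left.
Fill SKU-102 tier2 block (110 at 15) → 50 left.
SKU-131 tier1 at 14: fill all 20 → 30 left.
SKU-131/tier2: +30 of 50 at 13; pool empty.
Total = 31×20 + 24×80 + 15×110 + 14×20 + 13×30 = 4860.

4860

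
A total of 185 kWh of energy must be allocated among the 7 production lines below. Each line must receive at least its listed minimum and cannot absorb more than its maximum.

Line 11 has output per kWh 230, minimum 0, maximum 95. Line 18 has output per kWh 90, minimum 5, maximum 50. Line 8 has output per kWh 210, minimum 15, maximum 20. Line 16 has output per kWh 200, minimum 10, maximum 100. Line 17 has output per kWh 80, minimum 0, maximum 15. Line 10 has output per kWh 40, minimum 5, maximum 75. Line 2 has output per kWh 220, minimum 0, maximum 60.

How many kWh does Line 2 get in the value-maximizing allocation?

Meeting every minimum uses 0+5+15+10+0+5+0 = 35 kWh, leaving 150.
Highest output per kWh first: Line 11 230 > Line 2 220 > Line 8 210 > Line 16 200 > Line 18 90 > Line 17 80 > Line 10 40.
Line 11 takes 95 more to reach its cap of 95 → 55 left.
Line 2: +55 (room for 60) → 55. Pool exhausted.

55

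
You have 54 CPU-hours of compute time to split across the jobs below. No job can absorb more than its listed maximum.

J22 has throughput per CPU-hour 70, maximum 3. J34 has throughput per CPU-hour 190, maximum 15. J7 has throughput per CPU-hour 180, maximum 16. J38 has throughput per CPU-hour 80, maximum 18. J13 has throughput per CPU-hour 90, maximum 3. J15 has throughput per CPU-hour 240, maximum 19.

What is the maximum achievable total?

10640

Highest throughput per CPU-hour first: J15 240 > J34 190 > J7 180 > J13 90 > J38 80 > J22 70.
J15: +19 to 19 (cap) → 35 left.
J34: +15 to 15 (cap) → 20 left.
Give J7 16 to hit its cap of 16 → 4 left.
J13 takes 3 to reach its cap of 3 → 1 left.
J38: +1 (room for 18) → 1. Pool exhausted.
Total = 190×15 + 180×16 + 80×1 + 90×3 + 240×19 = 10640.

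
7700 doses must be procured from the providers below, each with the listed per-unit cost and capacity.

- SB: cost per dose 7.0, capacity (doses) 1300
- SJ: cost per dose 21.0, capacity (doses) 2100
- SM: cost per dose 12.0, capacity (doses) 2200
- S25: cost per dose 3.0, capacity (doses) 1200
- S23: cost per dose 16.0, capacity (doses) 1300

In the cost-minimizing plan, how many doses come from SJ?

Fill from the cheapest provider first.
S25 at 3.0: take all 1200 doses → 6500 still needed.
SB (7.0): use full 1300 → 5200 doses to go.
SM at 12.0: take all 2200 doses → 3000 still needed.
S23 at 16.0: take all 1300 doses → 1700 still needed.
Take 1700 from SJ at 21.0 to finish.

1700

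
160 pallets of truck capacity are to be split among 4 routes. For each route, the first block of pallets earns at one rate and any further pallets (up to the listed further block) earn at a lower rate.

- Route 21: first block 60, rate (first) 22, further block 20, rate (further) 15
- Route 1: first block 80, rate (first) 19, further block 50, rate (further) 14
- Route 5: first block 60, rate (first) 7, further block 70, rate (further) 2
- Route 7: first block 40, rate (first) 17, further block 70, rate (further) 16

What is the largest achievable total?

Order all 8 blocks by rate: Route 21/T1 22 > Route 1/T1 19 > Route 7/T1 17 > Route 7/T2 16 > Route 21/T2 15 > Route 1/T2 14 > Route 5/T1 7 > Route 5/T2 2.
Fill Route 21 T1 block (60 at 22) → 100 left.
Route 1 T1 at 19: fill all 80 → 20 left.
Route 7/T1: +20 of 40 at 17; pool empty.
Total = 22×60 + 19×80 + 17×20 = 3180.

3180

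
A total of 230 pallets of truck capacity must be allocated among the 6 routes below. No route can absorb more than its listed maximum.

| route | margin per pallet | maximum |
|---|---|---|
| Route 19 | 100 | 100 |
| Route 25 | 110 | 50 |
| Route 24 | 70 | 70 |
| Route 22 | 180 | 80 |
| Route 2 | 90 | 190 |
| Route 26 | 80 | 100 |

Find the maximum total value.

29900

Order the routes by margin per pallet: Route 22 180 > Route 25 110 > Route 19 100 > Route 2 90 > Route 26 80 > Route 24 70.
Route 22 takes 80 to reach its cap of 80 → 150 left.
Route 25 takes 50 to reach its cap of 50 → 100 left.
Route 19 takes 100 to reach its cap of 100 → 0 left.
Total = 100×100 + 110×50 + 180×80 = 29900.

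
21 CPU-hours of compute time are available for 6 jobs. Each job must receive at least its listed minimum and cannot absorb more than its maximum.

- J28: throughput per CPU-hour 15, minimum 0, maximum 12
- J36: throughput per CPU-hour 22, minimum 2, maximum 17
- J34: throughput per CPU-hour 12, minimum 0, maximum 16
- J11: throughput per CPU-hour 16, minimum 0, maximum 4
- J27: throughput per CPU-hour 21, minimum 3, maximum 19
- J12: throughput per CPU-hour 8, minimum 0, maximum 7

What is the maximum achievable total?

Meeting every minimum uses 0+2+0+0+3+0 = 5 CPU-hours, leaving 16.
Order the jobs by throughput per CPU-hour: J36 22 > J27 21 > J11 16 > J28 15 > J34 12 > J12 8.
J36: +15 to 17 (cap) — 1 left.
Only 1 left; J27 takes them to reach 4.
Total = 22×17 + 21×4 = 458.

458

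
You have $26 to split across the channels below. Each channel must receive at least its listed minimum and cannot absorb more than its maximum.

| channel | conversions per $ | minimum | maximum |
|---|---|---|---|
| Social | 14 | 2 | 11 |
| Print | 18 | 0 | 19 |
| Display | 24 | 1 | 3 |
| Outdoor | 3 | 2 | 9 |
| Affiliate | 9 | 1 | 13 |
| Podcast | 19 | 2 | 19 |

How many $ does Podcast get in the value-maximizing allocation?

18

Meeting every minimum uses 2+0+1+2+1+2 = 8 $, leaving 18.
Highest conversions per $ first: Display 24 > Podcast 19 > Print 18 > Social 14 > Affiliate 9 > Outdoor 3.
Display: +2 to 3 (cap) ; 16 left.
Podcast has room for 17 more but only 16 remain, so it gets 18.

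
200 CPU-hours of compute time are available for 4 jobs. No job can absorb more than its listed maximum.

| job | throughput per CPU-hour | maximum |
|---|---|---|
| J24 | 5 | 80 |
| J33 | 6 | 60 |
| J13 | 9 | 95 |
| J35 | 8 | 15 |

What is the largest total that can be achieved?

1485

Rank by throughput per CPU-hour: J13 9 > J35 8 > J33 6 > J24 5.
J13 takes 95 to reach its cap of 95 — 105 left.
J35 takes 15 to reach its cap of 15 — 90 left.
J33: +60 to 60 (cap) — 30 left.
J24: +30 (room for 80) → 30. Pool exhausted.
Total = 5×30 + 6×60 + 9×95 + 8×15 = 1485.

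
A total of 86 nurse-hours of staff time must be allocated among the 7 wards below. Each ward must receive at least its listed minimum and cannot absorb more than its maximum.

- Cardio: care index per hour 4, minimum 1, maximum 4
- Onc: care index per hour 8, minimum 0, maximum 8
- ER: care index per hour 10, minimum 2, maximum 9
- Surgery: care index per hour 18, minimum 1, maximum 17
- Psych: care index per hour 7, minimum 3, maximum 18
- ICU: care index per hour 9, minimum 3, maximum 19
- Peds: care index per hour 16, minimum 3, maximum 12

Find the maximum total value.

961

Meeting every minimum uses 1+0+2+1+3+3+3 = 13 nurse-hours, leaving 73.
Order the wards by care index per hour: Surgery 18 > Peds 16 > ER 10 > ICU 9 > Onc 8 > Psych 7 > Cardio 4.
Surgery takes 16 more to reach its cap of 17 → 57 left.
Peds takes 9 more to reach its cap of 12 → 48 left.
ER: +7 to 9 (cap) → 41 left.
ICU: +16 to 19 (cap) → 25 left.
Onc takes 8 more to reach its cap of 8 → 17 left.
Psych takes 15 more to reach its cap of 18 → 2 left.
Only 2 left; Cardio takes them to reach 3.
Total = 4×3 + 8×8 + 10×9 + 18×17 + 7×18 + 9×19 + 16×12 = 961.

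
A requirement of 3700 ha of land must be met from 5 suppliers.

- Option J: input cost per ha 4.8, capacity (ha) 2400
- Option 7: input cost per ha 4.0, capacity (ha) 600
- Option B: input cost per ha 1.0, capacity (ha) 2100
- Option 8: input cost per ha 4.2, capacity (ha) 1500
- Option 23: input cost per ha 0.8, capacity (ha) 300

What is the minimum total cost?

7680

Use suppliers in increasing cost order.
Option 23 (0.8): use full 300 — 3400 ha to go.
Option B (1.0): use full 2100 — 1300 ha to go.
Option 7 at 4.0: take all 600 ha — 700 still needed.
Option 8 at 4.2: take 700 of its 1500 — requirement met.
Option J: unused.
Cost = 300×0.8 + 2100×1.0 + 600×4.0 + 700×4.2 = 7680.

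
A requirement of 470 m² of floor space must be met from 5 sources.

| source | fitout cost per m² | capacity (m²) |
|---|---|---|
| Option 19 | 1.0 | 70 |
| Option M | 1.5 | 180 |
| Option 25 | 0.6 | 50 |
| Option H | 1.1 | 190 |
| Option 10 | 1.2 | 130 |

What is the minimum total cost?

Cheapest first:
Option 25 (0.6): use full 50 → 420 m² to go.
Option 19 (1.0): use full 70 → 350 m² to go.
Option H (1.1): use full 190 → 160 m² to go.
Take 130 from Option 10 at 1.2 → need 30 more.
Option M (1.5): take the remaining 30 → done.
Cost = 50×0.6 + 70×1.0 + 190×1.1 + 130×1.2 + 30×1.5 = 510.

510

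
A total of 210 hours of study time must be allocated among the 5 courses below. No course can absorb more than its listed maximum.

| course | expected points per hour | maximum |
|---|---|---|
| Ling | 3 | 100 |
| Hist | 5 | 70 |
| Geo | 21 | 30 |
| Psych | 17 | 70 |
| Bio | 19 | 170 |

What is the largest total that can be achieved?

Rank by expected points per hour: Geo 21 > Bio 19 > Psych 17 > Hist 5 > Ling 3.
Geo takes 30 to reach its cap of 30 — 180 left.
Bio: +170 to 170 (cap) — 10 left.
Only 10 left; Psych takes them to reach 10.
Total = 21×30 + 17×10 + 19×170 = 4030.

4030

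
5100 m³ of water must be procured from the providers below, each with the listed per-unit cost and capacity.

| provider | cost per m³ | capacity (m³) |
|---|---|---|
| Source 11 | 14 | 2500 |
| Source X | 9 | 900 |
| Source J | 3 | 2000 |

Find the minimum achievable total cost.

44900

Fill from the cheapest provider first.
Source J (3): use full 2000 → 3100 m³ to go.
Take 900 from Source X at 9 → need 2200 more.
Take 2200 from Source 11 at 14 to finish.
Cost = 2000×3 + 900×9 + 2200×14 = 44900.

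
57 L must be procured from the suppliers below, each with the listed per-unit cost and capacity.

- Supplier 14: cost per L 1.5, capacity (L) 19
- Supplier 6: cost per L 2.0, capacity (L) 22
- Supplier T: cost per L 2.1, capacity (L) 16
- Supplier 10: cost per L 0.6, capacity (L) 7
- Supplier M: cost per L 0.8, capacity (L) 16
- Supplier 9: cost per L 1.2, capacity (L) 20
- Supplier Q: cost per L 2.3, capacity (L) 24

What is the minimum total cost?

62

Fill from the cheapest supplier first.
Supplier 10 at 0.6: take all 7 L ; 50 still needed.
Supplier M (0.8): use full 16 ; 34 L to go.
Take 20 from Supplier 9 at 1.2 ; need 14 more.
Supplier 14 at 1.5: take 14 of its 19 ; requirement met.
Supplier 6, Supplier T, Supplier Q: unused.
Cost = 7×0.6 + 16×0.8 + 20×1.2 + 14×1.5 = 62.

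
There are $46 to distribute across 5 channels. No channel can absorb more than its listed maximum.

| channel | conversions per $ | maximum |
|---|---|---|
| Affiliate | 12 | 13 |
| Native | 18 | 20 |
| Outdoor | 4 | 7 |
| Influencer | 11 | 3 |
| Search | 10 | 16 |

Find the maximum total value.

649

Rank by conversions per $: Native 18 > Affiliate 12 > Influencer 11 > Search 10 > Outdoor 4.
Give Native 20 to hit its cap of 20 → 26 left.
Affiliate takes 13 to reach its cap of 13 → 13 left.
Give Influencer 3 to hit its cap of 3 → 10 left.
Search: +10 (room for 16) → 10. Pool exhausted.
Total = 12×13 + 18×20 + 11×3 + 10×10 = 649.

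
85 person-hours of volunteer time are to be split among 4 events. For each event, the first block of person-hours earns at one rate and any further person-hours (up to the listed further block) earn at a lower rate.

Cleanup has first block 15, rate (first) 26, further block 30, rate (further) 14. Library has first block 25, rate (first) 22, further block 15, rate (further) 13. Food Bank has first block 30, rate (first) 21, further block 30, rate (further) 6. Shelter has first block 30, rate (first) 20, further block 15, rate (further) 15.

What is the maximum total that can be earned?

1870

Order all 8 blocks by rate: Cleanup/first 26 > Library/first 22 > Food Bank/first 21 > Shelter/first 20 > Shelter/second 15 > Cleanup/second 14 > Library/second 13 > Food Bank/second 6.
Cleanup/first (26): +15 — 70 left.
Fill Library first block (25 at 22) — 45 left.
Food Bank/first (21): +30 — 15 left.
Shelter first at 20: only 15 left, fill 15.
Total = 26×15 + 22×25 + 21×30 + 20×15 = 1870.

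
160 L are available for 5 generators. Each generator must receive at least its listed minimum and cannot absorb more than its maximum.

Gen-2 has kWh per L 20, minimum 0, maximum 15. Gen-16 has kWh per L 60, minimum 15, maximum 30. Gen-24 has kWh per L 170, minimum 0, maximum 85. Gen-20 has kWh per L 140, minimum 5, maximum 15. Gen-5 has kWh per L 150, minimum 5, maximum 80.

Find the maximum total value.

24300

Meeting every minimum uses 0+15+0+5+5 = 25 L, leaving 135.
Highest kWh per L first: Gen-24 170 > Gen-5 150 > Gen-20 140 > Gen-16 60 > Gen-2 20.
Give Gen-24 85 more to hit its cap of 85 ; 50 left.
Only 50 left; Gen-5 takes them to reach 55.
Total = 60×15 + 170×85 + 140×5 + 150×55 = 24300.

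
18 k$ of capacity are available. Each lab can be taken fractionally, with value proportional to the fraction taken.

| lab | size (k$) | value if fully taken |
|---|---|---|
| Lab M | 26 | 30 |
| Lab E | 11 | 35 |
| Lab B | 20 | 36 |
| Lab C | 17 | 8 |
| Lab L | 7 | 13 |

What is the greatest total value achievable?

48

Sort by value density: Lab E 35/11≈3.18, Lab L 13/7≈1.86, Lab B 36/20≈1.8, Lab M 30/26≈1.15, Lab C 8/17≈0.471.
Take all of Lab E (11 k$, value 35) ; 7 k$ left.
Lab L: take in full, 7 k$ for value 13 ; 0 left.
Total value = 48.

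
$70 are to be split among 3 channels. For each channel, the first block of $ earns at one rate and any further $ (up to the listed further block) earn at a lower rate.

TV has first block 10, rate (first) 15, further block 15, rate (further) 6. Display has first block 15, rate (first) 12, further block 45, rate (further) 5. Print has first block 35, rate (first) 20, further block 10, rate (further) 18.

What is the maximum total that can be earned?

Order all 6 blocks by rate: Print/T1 20 > Print/T2 18 > TV/T1 15 > Display/T1 12 > TV/T2 6 > Display/T2 5.
Print/T1 (20): +35 — 35 left.
Fill Print T2 block (10 at 18) — 25 left.
TV T1 at 15: fill all 10 — 15 left.
Display T1 at 12: fill all 15 — 0 left.
Total = 20×35 + 18×10 + 15×10 + 12×15 = 1210.

1210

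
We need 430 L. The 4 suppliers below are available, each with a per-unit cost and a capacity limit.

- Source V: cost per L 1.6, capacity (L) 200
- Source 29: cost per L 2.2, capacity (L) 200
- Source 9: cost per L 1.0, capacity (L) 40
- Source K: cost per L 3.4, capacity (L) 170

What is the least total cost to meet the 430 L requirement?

Use suppliers in increasing cost order.
Take 40 from Source 9 at 1.0 — need 390 more.
Source V (1.6): use full 200 — 190 L to go.
Take 190 from Source 29 at 2.2 to finish.
Source K: unused.
Cost = 40×1.0 + 200×1.6 + 190×2.2 = 778.

778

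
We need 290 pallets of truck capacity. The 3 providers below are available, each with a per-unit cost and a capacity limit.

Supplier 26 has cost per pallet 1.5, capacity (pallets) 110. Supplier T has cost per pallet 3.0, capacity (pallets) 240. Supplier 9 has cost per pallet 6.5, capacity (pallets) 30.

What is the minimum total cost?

705

Cheapest first:
Supplier 26 at 1.5: take all 110 pallets → 180 still needed.
Take 180 from Supplier T at 3.0 to finish.
Supplier 9: unused.
Cost = 110×1.5 + 180×3.0 = 705.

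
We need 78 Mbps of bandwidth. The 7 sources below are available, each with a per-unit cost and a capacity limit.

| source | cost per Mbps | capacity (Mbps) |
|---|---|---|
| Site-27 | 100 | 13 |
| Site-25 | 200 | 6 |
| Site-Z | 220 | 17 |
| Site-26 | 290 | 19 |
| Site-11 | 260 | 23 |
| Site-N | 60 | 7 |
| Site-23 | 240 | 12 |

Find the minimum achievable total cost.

15520

Use sources in increasing cost order.
Take 7 from Site-N at 60 → need 71 more.
Site-27 (100): use full 13 → 58 Mbps to go.
Take 6 from Site-25 at 200 → need 52 more.
Site-Z at 220: take all 17 Mbps → 35 still needed.
Site-23 at 240: take all 12 Mbps → 23 still needed.
Site-11 (260): use full 23 → 0 Mbps to go.
Site-26: unused.
Cost = 7×60 + 13×100 + 6×200 + 17×220 + 12×240 + 23×260 = 15520.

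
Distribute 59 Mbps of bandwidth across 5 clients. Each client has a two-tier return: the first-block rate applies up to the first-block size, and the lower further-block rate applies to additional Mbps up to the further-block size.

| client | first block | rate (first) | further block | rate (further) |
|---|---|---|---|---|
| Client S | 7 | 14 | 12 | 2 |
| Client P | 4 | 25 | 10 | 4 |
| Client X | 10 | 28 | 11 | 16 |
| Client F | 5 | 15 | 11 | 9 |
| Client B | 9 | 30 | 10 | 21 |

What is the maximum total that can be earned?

Rank every tier by rate: Client B/first 30 > Client X/first 28 > Client P/first 25 > Client B/second 21 > Client X/second 16 > Client F/first 15 > Client S/first 14 > Client F/second 9 > Client P/second 4 > Client S/second 2.
Fill Client B first block (9 at 30) ; 50 left.
Client X/first (28): +10 ; 40 left.
Client P/first (25): +4 ; 36 left.
Client B/second (21): +10 ; 26 left.
Client X/second (16): +11 ; 15 left.
Client F/first (15): +5 ; 10 left.
Fill Client S first block (7 at 14) ; 3 left.
Client F/second: +3 of 11 at 9; pool empty.
Total = 30×9 + 28×10 + 25×4 + 21×10 + 16×11 + 15×5 + 14×7 + 9×3 = 1236.

1236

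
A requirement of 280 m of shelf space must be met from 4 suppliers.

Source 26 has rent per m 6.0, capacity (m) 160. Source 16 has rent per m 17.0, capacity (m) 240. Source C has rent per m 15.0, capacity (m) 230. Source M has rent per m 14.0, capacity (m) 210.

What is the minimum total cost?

2640

Cheapest first:
Source 26 at 6.0: take all 160 m → 120 still needed.
Source M at 14.0: take 120 of its 210 → requirement met.
Source C, Source 16: unused.
Cost = 160×6.0 + 120×14.0 = 2640.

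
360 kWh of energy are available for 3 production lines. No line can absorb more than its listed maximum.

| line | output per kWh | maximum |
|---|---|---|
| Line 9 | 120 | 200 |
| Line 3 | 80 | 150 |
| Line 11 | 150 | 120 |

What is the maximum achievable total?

Rank by output per kWh: Line 11 150 > Line 9 120 > Line 3 80.
Line 11: +120 to 120 (cap) — 240 left.
Line 9 takes 200 to reach its cap of 200 — 40 left.
Only 40 left; Line 3 takes them to reach 40.
Total = 120×200 + 80×40 + 150×120 = 45200.

45200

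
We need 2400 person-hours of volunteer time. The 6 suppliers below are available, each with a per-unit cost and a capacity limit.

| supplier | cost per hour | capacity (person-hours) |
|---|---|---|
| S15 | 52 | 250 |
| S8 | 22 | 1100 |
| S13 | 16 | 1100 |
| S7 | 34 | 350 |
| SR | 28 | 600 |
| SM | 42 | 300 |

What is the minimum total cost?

Cheapest first:
S13 at 16: take all 1100 person-hours → 1300 still needed.
S8 (22): use full 1100 → 200 person-hours to go.
SR (28): take the remaining 200 → done.
S7, SM, S15: unused.
Cost = 1100×16 + 1100×22 + 200×28 = 47400.

47400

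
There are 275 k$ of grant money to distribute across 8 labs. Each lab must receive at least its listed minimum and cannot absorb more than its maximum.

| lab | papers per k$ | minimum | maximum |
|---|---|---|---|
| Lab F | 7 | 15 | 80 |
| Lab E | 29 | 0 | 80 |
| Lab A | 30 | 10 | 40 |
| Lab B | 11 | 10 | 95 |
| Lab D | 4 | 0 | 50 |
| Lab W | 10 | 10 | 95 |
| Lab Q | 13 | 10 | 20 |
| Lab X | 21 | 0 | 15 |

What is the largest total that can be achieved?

5345

Meeting every minimum uses 15+0+10+10+0+10+10+0 = 55 k$, leaving 220.
Rank by papers per k$: Lab A 30 > Lab E 29 > Lab X 21 > Lab Q 13 > Lab B 11 > Lab W 10 > Lab F 7 > Lab D 4.
Lab A takes 30 more to reach its cap of 40 ; 190 left.
Give Lab E 80 more to hit its cap of 80 ; 110 left.
Lab X takes 15 more to reach its cap of 15 ; 95 left.
Give Lab Q 10 more to hit its cap of 20 ; 85 left.
Lab B takes 85 more to reach its cap of 95 ; 0 left.
Total = 7×15 + 29×80 + 30×40 + 11×95 + 10×10 + 13×20 + 21×15 = 5345.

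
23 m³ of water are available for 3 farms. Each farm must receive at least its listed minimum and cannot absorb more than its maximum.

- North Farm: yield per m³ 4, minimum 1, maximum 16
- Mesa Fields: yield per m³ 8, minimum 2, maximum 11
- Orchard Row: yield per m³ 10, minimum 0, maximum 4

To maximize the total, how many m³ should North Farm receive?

8

Meeting every minimum uses 1+2+0 = 3 m³, leaving 20.
Rank by yield per m³: Orchard Row 10 > Mesa Fields 8 > North Farm 4.
Orchard Row takes 4 more to reach its cap of 4 ; 16 left.
Give Mesa Fields 9 more to hit its cap of 11 ; 7 left.
North Farm: +7 (room for 15) → 8. Pool exhausted.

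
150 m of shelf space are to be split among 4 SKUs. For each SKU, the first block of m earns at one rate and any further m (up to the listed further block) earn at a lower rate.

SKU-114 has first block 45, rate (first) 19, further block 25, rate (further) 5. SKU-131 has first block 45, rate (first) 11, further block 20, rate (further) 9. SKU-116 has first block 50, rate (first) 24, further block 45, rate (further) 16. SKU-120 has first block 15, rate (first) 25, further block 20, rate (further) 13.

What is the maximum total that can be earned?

3070

Order all 8 blocks by rate: SKU-120/T1 25 > SKU-116/T1 24 > SKU-114/T1 19 > SKU-116/T2 16 > SKU-120/T2 13 > SKU-131/T1 11 > SKU-131/T2 9 > SKU-114/T2 5.
Fill SKU-120 T1 block (15 at 25) — 135 left.
SKU-116/T1 (24): +50 — 85 left.
SKU-114 T1 at 19: fill all 45 — 40 left.
SKU-116 T2 at 16: only 40 left, fill 40.
Total = 25×15 + 24×50 + 19×45 + 16×40 = 3070.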